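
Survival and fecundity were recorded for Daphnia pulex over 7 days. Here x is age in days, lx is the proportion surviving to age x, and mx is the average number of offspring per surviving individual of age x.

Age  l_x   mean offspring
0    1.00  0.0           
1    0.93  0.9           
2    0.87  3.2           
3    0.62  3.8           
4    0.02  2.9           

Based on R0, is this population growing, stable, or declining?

R0 = Σ lx·mx = 0 + 0.837 + 2.784 + 2.356 + 0.058 = 6.035
R0 > 1, so the population is growing.

growing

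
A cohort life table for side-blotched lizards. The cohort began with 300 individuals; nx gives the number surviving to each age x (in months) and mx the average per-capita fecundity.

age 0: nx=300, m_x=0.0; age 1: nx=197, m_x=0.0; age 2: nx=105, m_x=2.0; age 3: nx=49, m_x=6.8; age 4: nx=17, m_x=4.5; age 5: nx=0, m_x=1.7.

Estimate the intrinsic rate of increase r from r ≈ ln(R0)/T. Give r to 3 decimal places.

lx = nx/n0 = nx/300: 1, 0.65667…, 0.35, 0.16333…, 0.05667…, 0
R0 = Σ lx·mx = 0 + 0 + 0.7 + 1.11067… + 0.255… + 0 = 2.065667…
Σ x·lx·mx = 5.752…; T = 5.752…/2.065667… = 2.78457…
r ≈ ln(R0)/T = ln(2.065667…)/2.78457… = 0.26053… → 0.261

0.261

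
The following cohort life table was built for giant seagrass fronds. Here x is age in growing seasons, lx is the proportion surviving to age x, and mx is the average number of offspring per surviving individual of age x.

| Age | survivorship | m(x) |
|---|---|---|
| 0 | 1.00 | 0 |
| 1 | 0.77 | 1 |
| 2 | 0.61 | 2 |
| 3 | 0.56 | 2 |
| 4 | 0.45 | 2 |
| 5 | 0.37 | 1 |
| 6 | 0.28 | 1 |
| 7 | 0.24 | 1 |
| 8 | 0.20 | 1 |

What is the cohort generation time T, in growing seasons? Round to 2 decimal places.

lx·mx: 0, 0.77, 1.22, 1.12, 0.9, 0.37, 0.28, 0.24, 0.2 → R0 = 5.1
x·lx·mx: 0, 0.77, 2.44, 3.36, 3.6, 1.85, 1.68, 1.68, 1.6 → Σ = 16.98
T = 16.98 / 5.1 = 3.329412… → 3.33

3.33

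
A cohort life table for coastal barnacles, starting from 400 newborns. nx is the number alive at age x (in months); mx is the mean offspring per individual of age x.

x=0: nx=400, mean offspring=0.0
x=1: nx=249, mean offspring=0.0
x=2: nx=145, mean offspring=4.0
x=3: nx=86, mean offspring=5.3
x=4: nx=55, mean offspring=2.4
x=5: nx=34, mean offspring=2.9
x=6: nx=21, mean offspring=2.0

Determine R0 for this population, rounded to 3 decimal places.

3.271

lx = nx/n0 = nx/400: 1, 0.6225, 0.3625, 0.215, 0.1375, 0.085, 0.0525
lx·mx by age: 0, 0, 1.45, 1.1395, 0.33, 0.2465, 0.105
R0 = Σ lx·mx = 3.271 → 3.271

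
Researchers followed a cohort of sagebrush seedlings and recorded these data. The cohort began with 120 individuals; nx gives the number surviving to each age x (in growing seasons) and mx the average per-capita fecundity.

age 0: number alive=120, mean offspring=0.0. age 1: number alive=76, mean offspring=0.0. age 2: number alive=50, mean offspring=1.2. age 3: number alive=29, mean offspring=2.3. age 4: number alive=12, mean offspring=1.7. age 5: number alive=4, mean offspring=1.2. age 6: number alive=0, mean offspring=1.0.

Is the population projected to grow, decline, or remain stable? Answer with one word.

lx = nx/n0 = nx/120: 1, 0.63333…, 0.41667…, 0.24167…, 0.1, 0.03333…, 0
R0 = Σ lx·mx = 0 + 0 + 0.5… + 0.555833… + 0.17 + 0.04… + 0 = 1.265833…
R0 > 1, so the population is growing.

growing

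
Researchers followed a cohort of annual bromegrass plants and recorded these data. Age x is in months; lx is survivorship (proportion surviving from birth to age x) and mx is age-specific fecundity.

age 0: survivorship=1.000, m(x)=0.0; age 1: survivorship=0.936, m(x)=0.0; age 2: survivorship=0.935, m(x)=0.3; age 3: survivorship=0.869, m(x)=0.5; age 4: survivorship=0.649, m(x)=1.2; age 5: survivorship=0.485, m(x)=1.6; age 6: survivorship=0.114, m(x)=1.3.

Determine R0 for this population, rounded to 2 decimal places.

2.42

lx·mx by age: 0, 0, 0.2805, 0.4345, 0.7788, 0.776, 0.1482
R0 = Σ lx·mx = 2.418 → 2.42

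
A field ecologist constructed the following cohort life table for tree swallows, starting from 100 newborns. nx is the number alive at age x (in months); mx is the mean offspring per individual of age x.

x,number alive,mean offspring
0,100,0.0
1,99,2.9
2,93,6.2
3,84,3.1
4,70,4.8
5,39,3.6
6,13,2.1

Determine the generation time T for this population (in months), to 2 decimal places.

2.72

lx = nx/n0 = nx/100: 1, 0.99, 0.93, 0.84, 0.7, 0.39, 0.13
lx·mx: 0, 2.871, 5.766, 2.604, 3.36, 1.404, 0.273 → R0 = 16.278
x·lx·mx: 0, 2.871, 11.532, 7.812, 13.44, 7.02, 1.638 → Σ = 44.313
T = 44.313 / 16.278 = 2.722263… → 2.72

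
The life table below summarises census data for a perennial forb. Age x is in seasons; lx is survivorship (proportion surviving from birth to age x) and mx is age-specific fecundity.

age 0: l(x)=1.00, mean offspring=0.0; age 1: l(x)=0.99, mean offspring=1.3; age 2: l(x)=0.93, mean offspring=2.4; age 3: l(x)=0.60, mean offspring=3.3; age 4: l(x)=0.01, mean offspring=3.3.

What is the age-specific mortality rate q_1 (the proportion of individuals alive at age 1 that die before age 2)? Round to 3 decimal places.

0.061

q_1 = (l_1 − l_2) / l_1 = (0.99 − 0.93) / 0.99
     = 0.06 / 0.99 = 0.060606… → 0.061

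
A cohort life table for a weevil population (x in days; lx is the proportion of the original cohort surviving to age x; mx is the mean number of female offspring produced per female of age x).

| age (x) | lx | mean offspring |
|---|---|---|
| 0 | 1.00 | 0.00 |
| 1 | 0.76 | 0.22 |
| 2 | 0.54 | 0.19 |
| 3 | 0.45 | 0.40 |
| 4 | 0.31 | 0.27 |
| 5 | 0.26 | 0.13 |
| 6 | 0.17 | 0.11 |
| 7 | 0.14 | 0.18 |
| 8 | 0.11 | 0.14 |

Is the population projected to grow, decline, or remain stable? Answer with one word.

R0 = Σ lx·mx = 0 + 0.1672 + 0.1026 + 0.18 + 0.0837 + 0.0338 + 0.0187 + 0.0252 + 0.0154 = 0.6266
R0 < 1, so the population is declining.

declining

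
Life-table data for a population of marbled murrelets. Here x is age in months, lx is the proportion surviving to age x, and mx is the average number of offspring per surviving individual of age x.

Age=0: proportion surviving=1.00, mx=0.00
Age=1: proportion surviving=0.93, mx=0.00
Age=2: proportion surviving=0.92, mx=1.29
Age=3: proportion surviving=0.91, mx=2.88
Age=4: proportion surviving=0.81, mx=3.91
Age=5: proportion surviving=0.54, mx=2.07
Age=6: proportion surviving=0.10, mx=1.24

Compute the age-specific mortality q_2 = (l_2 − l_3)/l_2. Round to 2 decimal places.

0.01

q_2 = (l_2 − l_3) / l_2 = (0.92 − 0.91) / 0.92
     = 0.01 / 0.92 = 0.01087… → 0.01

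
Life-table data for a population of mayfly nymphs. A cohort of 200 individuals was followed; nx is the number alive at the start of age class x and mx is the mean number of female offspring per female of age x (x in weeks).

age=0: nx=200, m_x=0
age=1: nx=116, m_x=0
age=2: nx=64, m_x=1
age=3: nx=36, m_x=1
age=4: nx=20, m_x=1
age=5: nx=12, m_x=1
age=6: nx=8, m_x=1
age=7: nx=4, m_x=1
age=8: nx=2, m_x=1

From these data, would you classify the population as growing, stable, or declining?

declining

lx = nx/n0 = nx/200: 1, 0.58, 0.32, 0.18, 0.1, 0.06, 0.04, 0.02, 0.01
R0 = Σ lx·mx = 0 + 0 + 0.32 + 0.18 + 0.1 + 0.06 + 0.04 + 0.02 + 0.01 = 0.73
R0 < 1, so the population is declining.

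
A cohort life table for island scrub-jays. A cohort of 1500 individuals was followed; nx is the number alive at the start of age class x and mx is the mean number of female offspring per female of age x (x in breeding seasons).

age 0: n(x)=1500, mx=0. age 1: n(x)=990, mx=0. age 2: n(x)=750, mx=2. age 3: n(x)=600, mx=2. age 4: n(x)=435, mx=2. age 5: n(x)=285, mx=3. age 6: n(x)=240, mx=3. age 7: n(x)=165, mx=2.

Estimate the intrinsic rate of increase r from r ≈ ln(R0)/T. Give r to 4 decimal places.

lx = nx/n0 = nx/1500: 1, 0.66, 0.5, 0.4, 0.29, 0.19, 0.16, 0.11
R0 = Σ lx·mx = 0 + 0 + 1 + 0.8 + 0.58 + 0.57 + 0.48 + 0.22 = 3.65
Σ x·lx·mx = 13.99; T = 13.99/3.65 = 3.83288…
r ≈ ln(R0)/T = ln(3.65)/3.83288… = 0.337795… → 0.3378

0.3378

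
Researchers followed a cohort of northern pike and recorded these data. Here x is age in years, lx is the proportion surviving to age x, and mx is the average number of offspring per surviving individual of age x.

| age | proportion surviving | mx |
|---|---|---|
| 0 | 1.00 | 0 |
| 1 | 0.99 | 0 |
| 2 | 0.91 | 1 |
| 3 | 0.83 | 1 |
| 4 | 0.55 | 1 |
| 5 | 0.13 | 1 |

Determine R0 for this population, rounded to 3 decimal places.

lx·mx by age: 0, 0, 0.91, 0.83, 0.55, 0.13
R0 = Σ lx·mx = 2.42 → 2.420

2.420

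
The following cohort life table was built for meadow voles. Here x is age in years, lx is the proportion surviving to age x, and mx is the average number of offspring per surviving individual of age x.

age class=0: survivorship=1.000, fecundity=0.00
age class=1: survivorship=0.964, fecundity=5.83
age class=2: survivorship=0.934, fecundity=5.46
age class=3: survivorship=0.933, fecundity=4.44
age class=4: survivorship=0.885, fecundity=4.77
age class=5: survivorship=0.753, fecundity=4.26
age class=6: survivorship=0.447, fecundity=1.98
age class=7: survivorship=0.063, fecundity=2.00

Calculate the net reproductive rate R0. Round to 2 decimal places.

lx·mx by age: 0, 5.62012, 5.09964, 4.14252, 4.22145, 3.20778, 0.88506, 0.126
R0 = Σ lx·mx = 23.30257 → 23.30

23.30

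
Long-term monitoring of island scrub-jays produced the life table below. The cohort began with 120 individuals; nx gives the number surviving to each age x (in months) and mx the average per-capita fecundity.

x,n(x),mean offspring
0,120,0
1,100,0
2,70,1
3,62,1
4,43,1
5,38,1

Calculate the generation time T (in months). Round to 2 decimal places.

lx = nx/n0 = nx/120: 1, 0.83333…, 0.58333…, 0.51667…, 0.35833…, 0.31667…
lx·mx: 0, 0, 0.583333…, 0.516667…, 0.358333…, 0.316667… → R0 = 1.775…
x·lx·mx: 0, 0, 1.166667…, 1.55…, 1.433333…, 1.583333… → Σ = 5.733333…
T = 5.733333… / 1.775… = 3.230047… → 3.23

3.23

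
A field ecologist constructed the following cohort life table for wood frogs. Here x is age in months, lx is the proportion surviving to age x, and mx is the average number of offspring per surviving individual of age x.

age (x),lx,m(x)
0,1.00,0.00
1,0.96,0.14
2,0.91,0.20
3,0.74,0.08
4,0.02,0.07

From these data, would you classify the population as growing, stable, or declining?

declining

R0 = Σ lx·mx = 0 + 0.1344 + 0.182 + 0.0592 + 0.0014 = 0.377
R0 < 1, so the population is declining.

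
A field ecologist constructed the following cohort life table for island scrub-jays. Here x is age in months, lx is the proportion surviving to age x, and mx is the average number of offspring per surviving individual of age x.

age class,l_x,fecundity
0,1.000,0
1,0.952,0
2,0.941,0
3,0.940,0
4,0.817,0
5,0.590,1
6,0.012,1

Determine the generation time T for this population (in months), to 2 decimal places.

lx·mx: 0, 0, 0, 0, 0, 0.59, 0.012 → R0 = 0.602
x·lx·mx: 0, 0, 0, 0, 0, 2.95, 0.072 → Σ = 3.022
T = 3.022 / 0.602 = 5.019934… → 5.02

5.02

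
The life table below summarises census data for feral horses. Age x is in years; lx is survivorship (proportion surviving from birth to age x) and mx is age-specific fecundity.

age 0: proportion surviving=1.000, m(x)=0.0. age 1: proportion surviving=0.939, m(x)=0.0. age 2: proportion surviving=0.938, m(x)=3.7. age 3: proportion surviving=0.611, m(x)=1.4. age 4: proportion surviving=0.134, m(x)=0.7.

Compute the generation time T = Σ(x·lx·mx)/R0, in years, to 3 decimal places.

2.236

lx·mx: 0, 0, 3.4706, 0.8554, 0.0938 → R0 = 4.4198
x·lx·mx: 0, 0, 6.9412, 2.5662, 0.3752 → Σ = 9.8826
T = 9.8826 / 4.4198 = 2.235984… → 2.236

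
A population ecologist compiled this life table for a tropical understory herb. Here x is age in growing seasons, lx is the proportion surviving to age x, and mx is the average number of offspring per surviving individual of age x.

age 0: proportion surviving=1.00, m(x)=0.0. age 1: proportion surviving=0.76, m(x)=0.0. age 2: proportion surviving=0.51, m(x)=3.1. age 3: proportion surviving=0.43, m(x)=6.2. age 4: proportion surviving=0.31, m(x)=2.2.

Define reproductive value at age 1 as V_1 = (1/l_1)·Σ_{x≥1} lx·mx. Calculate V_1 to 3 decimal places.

6.486

lx·mx for x ≥ 1: 0, 1.581, 2.666, 0.682 → sum = 4.929
V_1 = 4.929 / l_1 = 4.929 / 0.76 = 6.485526… → 6.486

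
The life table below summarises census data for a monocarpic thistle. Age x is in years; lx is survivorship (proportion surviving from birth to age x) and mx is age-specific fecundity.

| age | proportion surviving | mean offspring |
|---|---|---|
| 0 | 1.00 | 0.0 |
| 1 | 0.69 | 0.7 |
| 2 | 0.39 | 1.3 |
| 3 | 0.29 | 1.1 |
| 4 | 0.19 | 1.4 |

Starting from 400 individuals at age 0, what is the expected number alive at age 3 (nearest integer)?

Expected survivors = N0 · l_3 = 400 × 0.29 = 116 → 116

116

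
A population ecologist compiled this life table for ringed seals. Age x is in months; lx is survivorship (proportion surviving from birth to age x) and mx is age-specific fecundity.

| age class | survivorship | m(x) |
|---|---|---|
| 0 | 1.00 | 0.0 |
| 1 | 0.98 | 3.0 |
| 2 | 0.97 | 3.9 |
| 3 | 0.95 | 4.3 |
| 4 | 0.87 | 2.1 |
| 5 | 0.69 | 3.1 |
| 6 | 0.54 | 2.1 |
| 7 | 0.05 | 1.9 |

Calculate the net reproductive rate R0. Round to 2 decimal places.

16.00

lx·mx by age: 0, 2.94, 3.783, 4.085, 1.827, 2.139, 1.134, 0.095
R0 = Σ lx·mx = 16.003 → 16.00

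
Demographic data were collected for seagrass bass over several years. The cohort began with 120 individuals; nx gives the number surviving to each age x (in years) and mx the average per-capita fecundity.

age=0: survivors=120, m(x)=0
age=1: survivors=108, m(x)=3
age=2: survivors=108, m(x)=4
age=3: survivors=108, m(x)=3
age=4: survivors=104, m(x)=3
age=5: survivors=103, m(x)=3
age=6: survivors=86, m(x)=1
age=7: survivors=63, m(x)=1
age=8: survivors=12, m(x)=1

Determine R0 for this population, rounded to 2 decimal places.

15.52

lx = nx/n0 = nx/120: 1, 0.9, 0.9, 0.9, 0.86667…, 0.85833…, 0.71667…, 0.525, 0.1
lx·mx by age: 0, 2.7, 3.6, 2.7, 2.6…, 2.575…, 0.716667…, 0.525, 0.1
R0 = Σ lx·mx = 15.516667… → 15.52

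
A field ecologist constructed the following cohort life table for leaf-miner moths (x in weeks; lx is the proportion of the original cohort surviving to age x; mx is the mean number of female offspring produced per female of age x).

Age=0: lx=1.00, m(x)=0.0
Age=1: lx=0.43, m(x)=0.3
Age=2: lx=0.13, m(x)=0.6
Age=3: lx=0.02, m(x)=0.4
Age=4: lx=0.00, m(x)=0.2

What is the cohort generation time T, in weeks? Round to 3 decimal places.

1.437

lx·mx: 0, 0.129, 0.078, 0.008, 0 → R0 = 0.215
x·lx·mx: 0, 0.129, 0.156, 0.024, 0 → Σ = 0.309
T = 0.309 / 0.215 = 1.437209… → 1.437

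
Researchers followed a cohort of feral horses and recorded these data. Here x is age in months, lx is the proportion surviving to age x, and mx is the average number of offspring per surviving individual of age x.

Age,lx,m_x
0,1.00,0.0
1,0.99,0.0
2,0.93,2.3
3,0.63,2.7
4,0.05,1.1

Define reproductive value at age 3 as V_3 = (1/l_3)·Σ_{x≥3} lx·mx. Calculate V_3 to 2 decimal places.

lx·mx for x ≥ 3: 1.701, 0.055 → sum = 1.756
V_3 = 1.756 / l_3 = 1.756 / 0.63 = 2.787302… → 2.79

2.79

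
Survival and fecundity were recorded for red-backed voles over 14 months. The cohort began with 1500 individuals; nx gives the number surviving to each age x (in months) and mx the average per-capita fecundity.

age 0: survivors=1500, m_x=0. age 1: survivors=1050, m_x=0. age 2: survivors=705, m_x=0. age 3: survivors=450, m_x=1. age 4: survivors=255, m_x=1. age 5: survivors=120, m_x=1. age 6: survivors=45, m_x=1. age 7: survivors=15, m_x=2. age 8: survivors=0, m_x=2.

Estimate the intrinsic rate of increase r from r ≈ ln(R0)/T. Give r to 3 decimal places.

lx = nx/n0 = nx/1500: 1, 0.7, 0.47, 0.3, 0.17, 0.08, 0.03, 0.01, 0
R0 = Σ lx·mx = 0 + 0 + 0 + 0.3 + 0.17 + 0.08 + 0.03 + 0.02 + 0 = 0.6
Σ x·lx·mx = 2.3; T = 2.3/0.6 = 3.83333…
r ≈ ln(R0)/T = ln(0.6)/3.83333… = -0.13326… → -0.133

-0.133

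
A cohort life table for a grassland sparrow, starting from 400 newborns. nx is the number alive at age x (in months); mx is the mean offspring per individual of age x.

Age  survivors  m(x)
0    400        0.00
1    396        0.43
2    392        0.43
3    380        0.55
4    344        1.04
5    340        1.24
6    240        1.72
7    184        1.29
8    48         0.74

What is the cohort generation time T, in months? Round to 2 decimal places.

4.52

lx = nx/n0 = nx/400: 1, 0.99, 0.98, 0.95, 0.86, 0.85, 0.6, 0.46, 0.12
lx·mx: 0, 0.4257, 0.4214, 0.5225, 0.8944, 1.054, 1.032, 0.5934, 0.0888 → R0 = 5.0322
x·lx·mx: 0, 0.4257, 0.8428, 1.5675, 3.5776, 5.27, 6.192, 4.1538, 0.7104 → Σ = 22.7398
T = 22.7398 / 5.0322 = 4.518859… → 4.52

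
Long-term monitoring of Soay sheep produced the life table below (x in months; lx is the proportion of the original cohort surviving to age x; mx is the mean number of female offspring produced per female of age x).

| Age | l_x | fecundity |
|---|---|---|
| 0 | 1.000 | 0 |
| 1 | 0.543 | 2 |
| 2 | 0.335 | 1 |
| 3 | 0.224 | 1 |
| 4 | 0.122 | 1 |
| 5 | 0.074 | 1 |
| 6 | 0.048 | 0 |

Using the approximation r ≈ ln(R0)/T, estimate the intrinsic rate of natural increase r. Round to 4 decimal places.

0.3419

R0 = Σ lx·mx = 0 + 1.086 + 0.335 + 0.224 + 0.122 + 0.074 + 0 = 1.841
Σ x·lx·mx = 3.286; T = 3.286/1.841 = 1.7849…
r ≈ ln(R0)/T = ln(1.841)/1.7849… = 0.341929… → 0.3419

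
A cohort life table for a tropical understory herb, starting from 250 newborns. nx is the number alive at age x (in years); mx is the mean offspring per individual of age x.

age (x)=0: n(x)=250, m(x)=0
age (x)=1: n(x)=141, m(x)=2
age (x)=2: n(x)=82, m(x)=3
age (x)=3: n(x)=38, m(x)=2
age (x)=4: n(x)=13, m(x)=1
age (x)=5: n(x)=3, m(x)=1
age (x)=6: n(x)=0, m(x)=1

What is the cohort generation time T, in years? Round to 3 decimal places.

lx = nx/n0 = nx/250: 1, 0.564, 0.328, 0.152, 0.052, 0.012, 0
lx·mx: 0, 1.128, 0.984, 0.304, 0.052, 0.012, 0 → R0 = 2.48
x·lx·mx: 0, 1.128, 1.968, 0.912, 0.208, 0.06, 0 → Σ = 4.276
T = 4.276 / 2.48 = 1.724194… → 1.724

1.724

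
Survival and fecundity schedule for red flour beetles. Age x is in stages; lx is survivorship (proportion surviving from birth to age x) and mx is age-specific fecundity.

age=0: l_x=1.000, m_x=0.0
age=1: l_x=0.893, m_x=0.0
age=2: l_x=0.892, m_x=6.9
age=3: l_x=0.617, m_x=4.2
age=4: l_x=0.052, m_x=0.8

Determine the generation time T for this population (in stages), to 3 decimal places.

2.304

lx·mx: 0, 0, 6.1548, 2.5914, 0.0416 → R0 = 8.7878
x·lx·mx: 0, 0, 12.3096, 7.7742, 0.1664 → Σ = 20.2502
T = 20.2502 / 8.7878 = 2.304354… → 2.304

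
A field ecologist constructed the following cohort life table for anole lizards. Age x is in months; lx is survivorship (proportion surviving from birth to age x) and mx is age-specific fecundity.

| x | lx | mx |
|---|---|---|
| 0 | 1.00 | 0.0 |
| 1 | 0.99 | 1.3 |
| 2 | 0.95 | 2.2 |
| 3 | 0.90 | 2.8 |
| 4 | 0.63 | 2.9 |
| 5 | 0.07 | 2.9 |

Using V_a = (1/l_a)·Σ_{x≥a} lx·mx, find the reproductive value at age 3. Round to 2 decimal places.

lx·mx for x ≥ 3: 2.52, 1.827, 0.203 → sum = 4.55
V_3 = 4.55 / l_3 = 4.55 / 0.9 = 5.055556… → 5.06

5.06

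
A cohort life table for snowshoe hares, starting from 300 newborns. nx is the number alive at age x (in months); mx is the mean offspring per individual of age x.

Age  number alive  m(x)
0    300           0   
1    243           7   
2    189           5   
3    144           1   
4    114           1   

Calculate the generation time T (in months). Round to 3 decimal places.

1.542

lx = nx/n0 = nx/300: 1, 0.81, 0.63, 0.48, 0.38
lx·mx: 0, 5.67, 3.15, 0.48, 0.38 → R0 = 9.68
x·lx·mx: 0, 5.67, 6.3, 1.44, 1.52 → Σ = 14.93
T = 14.93 / 9.68 = 1.542355… → 1.542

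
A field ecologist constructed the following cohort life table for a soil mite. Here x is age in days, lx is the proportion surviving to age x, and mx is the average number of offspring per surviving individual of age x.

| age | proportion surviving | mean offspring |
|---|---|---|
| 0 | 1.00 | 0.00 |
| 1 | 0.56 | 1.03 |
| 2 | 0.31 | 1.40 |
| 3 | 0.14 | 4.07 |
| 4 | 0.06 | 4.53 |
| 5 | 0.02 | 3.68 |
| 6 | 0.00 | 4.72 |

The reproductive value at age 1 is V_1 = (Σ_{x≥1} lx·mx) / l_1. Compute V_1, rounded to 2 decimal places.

lx·mx for x ≥ 1: 0.5768, 0.434, 0.5698, 0.2718, 0.0736, 0 → sum = 1.926
V_1 = 1.926 / l_1 = 1.926 / 0.56 = 3.439286… → 3.44

3.44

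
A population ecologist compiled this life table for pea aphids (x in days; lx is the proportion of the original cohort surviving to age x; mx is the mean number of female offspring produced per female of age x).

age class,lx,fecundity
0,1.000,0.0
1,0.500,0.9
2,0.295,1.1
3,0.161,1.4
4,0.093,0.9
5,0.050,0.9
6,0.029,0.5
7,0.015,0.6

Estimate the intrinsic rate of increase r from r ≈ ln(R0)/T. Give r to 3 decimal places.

0.066

R0 = Σ lx·mx = 0 + 0.45 + 0.3245 + 0.2254 + 0.0837 + 0.045 + 0.0145 + 0.009 = 1.1521
Σ x·lx·mx = 2.485; T = 2.485/1.1521 = 2.15693…
r ≈ ln(R0)/T = ln(1.1521)/2.15693… = 0.06564… → 0.066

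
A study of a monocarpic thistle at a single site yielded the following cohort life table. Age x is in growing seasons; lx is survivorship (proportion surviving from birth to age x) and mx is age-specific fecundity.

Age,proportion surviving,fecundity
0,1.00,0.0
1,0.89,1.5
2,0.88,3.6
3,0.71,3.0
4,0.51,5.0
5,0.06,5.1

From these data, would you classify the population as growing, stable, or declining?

growing

R0 = Σ lx·mx = 0 + 1.335 + 3.168 + 2.13 + 2.55 + 0.306 = 9.489
R0 > 1, so the population is growing.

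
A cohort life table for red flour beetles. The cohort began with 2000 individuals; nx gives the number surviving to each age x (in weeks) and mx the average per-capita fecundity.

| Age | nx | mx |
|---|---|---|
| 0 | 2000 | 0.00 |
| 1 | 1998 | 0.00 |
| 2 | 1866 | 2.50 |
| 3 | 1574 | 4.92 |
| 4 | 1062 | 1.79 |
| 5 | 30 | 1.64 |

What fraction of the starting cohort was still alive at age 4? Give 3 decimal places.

0.531

l_4 = n_4/n_0 = 1062/2000 = 0.531 → 0.531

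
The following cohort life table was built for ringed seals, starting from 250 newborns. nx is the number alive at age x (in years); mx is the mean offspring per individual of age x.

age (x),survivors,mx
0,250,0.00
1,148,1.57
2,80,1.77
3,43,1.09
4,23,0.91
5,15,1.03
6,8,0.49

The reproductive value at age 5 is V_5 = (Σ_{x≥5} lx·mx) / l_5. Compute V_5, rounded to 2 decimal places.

1.29

lx = nx/n0 = nx/250: 1, 0.592, 0.32, 0.172, 0.092, 0.06, 0.032
lx·mx for x ≥ 5: 0.0618, 0.01568 → sum = 0.07748
V_5 = 0.07748 / l_5 = 0.07748 / 0.06 = 1.291333… → 1.29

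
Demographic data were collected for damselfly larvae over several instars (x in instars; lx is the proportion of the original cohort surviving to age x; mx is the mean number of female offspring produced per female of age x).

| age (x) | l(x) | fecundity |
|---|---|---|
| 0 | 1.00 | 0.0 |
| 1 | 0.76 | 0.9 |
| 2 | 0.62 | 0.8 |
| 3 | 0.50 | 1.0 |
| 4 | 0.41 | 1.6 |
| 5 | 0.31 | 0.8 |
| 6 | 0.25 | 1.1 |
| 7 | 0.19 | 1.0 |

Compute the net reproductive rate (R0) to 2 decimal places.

lx·mx by age: 0, 0.684, 0.496, 0.5, 0.656, 0.248, 0.275, 0.19
R0 = Σ lx·mx = 3.049 → 3.05

3.05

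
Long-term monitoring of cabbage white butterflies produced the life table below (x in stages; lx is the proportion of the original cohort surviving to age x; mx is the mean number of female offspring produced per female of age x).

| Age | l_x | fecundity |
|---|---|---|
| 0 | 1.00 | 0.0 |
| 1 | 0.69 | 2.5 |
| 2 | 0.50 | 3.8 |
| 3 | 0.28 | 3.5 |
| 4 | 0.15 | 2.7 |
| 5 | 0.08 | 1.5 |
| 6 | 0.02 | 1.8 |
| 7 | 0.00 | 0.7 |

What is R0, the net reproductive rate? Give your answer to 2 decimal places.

lx·mx by age: 0, 1.725, 1.9, 0.98, 0.405, 0.12, 0.036, 0
R0 = Σ lx·mx = 5.166 → 5.17

5.17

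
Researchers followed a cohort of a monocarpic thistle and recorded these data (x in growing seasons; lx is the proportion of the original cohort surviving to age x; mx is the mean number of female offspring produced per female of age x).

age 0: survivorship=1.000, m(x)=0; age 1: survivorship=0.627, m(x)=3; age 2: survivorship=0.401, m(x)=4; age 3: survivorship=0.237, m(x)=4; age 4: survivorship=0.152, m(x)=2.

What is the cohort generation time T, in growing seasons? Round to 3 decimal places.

1.931

lx·mx: 0, 1.881, 1.604, 0.948, 0.304 → R0 = 4.737
x·lx·mx: 0, 1.881, 3.208, 2.844, 1.216 → Σ = 9.149
T = 9.149 / 4.737 = 1.931391… → 1.931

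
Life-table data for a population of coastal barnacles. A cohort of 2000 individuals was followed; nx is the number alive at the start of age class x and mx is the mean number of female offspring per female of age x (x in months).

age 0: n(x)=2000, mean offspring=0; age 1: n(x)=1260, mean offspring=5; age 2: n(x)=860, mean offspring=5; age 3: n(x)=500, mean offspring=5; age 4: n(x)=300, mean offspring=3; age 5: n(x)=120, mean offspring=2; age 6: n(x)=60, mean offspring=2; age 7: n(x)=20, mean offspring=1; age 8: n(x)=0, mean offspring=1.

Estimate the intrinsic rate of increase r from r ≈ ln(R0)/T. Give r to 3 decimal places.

1.011

lx = nx/n0 = nx/2000: 1, 0.63, 0.43, 0.25, 0.15, 0.06, 0.03, 0.01, 0
R0 = Σ lx·mx = 0 + 3.15 + 2.15 + 1.25 + 0.45 + 0.12 + 0.06 + 0.01 + 0 = 7.19
Σ x·lx·mx = 14.03; T = 14.03/7.19 = 1.95132…
r ≈ ln(R0)/T = ln(7.19)/1.95132… = 1.01095… → 1.011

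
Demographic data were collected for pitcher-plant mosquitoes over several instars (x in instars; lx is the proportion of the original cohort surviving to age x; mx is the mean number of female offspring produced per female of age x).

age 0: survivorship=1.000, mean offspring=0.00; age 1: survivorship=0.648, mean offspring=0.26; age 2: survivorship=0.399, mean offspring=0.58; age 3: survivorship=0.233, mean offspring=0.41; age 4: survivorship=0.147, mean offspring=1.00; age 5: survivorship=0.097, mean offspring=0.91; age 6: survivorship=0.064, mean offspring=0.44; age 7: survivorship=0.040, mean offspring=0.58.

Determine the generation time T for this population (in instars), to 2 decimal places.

lx·mx: 0, 0.16848, 0.23142, 0.09553, 0.147, 0.08827, 0.02816, 0.0232 → R0 = 0.78206
x·lx·mx: 0, 0.16848, 0.46284, 0.28659, 0.588, 0.44135, 0.16896, 0.1624 → Σ = 2.27862
T = 2.27862 / 0.78206 = 2.913613… → 2.91

2.91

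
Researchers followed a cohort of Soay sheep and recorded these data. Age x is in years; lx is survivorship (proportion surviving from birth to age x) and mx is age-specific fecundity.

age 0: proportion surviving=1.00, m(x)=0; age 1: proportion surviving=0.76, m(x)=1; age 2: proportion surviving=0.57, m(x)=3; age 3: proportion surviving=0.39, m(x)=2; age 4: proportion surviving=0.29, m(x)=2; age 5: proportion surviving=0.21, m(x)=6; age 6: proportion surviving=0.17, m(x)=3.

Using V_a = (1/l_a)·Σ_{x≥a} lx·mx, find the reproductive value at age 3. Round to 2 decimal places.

lx·mx for x ≥ 3: 0.78, 0.58, 1.26, 0.51 → sum = 3.13
V_3 = 3.13 / l_3 = 3.13 / 0.39 = 8.025641… → 8.03

8.03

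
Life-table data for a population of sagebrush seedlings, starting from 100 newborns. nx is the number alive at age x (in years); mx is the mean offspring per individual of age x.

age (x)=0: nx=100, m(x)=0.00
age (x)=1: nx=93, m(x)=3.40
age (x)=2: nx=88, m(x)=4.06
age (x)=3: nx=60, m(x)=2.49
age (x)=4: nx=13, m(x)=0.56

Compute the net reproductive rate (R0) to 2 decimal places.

8.30

lx = nx/n0 = nx/100: 1, 0.93, 0.88, 0.6, 0.13
lx·mx by age: 0, 3.162, 3.5728, 1.494, 0.0728
R0 = Σ lx·mx = 8.3016 → 8.30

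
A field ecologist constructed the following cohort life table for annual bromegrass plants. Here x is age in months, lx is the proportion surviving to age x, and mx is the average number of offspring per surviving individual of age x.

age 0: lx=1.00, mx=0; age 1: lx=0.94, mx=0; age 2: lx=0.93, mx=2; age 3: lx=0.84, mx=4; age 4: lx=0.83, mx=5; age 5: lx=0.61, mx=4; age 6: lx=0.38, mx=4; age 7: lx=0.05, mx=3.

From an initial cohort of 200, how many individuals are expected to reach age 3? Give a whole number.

Expected survivors = N0 · l_3 = 200 × 0.84 = 168 → 168

168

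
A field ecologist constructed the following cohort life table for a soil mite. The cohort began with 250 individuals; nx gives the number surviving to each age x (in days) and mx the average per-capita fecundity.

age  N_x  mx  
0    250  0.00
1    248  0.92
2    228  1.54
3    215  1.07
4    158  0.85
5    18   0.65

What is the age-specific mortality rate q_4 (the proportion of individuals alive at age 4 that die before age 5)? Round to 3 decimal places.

lx = nx/n0 = nx/250: 1, 0.992, 0.912, 0.86, 0.632, 0.072
q_4 = (l_4 − l_5) / l_4 = (0.632 − 0.072) / 0.632
     = 0.56 / 0.632 = 0.886076… → 0.886

0.886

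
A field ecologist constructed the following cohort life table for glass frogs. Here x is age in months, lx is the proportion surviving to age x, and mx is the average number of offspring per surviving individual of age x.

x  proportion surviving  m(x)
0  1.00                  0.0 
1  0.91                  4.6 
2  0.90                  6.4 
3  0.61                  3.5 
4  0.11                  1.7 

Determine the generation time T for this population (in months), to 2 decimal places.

1.86

lx·mx: 0, 4.186, 5.76, 2.135, 0.187 → R0 = 12.268
x·lx·mx: 0, 4.186, 11.52, 6.405, 0.748 → Σ = 22.859
T = 22.859 / 12.268 = 1.863303… → 1.86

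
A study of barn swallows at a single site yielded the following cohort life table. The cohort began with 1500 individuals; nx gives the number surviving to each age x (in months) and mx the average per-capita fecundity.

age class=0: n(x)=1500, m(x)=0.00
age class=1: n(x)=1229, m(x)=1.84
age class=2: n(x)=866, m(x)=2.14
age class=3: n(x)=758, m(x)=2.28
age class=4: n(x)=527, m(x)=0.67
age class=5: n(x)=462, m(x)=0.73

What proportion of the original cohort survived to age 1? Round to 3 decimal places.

l_1 = n_1/n_0 = 1229/1500 = 0.819333… → 0.819

0.819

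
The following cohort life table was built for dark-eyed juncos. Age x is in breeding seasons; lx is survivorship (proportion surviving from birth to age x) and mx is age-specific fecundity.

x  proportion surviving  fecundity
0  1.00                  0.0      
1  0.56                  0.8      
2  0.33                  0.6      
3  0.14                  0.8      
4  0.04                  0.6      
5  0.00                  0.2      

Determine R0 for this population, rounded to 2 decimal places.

0.78

lx·mx by age: 0, 0.448, 0.198, 0.112, 0.024, 0
R0 = Σ lx·mx = 0.782 → 0.78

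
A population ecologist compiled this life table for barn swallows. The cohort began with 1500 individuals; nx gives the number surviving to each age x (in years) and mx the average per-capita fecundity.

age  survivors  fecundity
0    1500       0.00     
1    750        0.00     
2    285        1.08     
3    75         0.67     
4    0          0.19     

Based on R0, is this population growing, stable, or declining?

declining

lx = nx/n0 = nx/1500: 1, 0.5, 0.19, 0.05, 0
R0 = Σ lx·mx = 0 + 0 + 0.2052 + 0.0335 + 0 = 0.2387
R0 < 1, so the population is declining.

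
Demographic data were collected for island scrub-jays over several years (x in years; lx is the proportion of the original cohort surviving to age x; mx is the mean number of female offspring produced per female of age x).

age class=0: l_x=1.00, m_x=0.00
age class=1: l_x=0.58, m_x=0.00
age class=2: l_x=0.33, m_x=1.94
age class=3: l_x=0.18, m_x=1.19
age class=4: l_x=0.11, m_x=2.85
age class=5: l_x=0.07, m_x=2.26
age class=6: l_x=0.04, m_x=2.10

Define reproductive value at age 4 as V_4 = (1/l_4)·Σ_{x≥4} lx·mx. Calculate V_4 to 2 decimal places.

lx·mx for x ≥ 4: 0.3135, 0.1582, 0.084 → sum = 0.5557
V_4 = 0.5557 / l_4 = 0.5557 / 0.11 = 5.051818… → 5.05

5.05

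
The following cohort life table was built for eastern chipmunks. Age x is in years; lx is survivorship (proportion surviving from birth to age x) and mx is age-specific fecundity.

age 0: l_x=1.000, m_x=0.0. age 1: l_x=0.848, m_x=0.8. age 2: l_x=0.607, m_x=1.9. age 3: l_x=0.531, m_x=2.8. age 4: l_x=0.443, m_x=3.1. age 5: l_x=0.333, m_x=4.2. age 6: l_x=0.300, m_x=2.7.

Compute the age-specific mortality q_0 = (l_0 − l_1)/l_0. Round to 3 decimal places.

q_0 = (l_0 − l_1) / l_0 = (1 − 0.848) / 1
     = 0.152 / 1 = 0.152 → 0.152

0.152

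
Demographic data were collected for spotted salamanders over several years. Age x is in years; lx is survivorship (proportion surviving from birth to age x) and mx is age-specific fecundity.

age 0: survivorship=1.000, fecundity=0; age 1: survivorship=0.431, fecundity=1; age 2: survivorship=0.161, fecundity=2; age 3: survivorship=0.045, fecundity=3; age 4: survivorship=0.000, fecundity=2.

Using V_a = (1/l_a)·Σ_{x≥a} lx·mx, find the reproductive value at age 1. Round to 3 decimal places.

2.060

lx·mx for x ≥ 1: 0.431, 0.322, 0.135, 0 → sum = 0.888
V_1 = 0.888 / l_1 = 0.888 / 0.431 = 2.060325… → 2.060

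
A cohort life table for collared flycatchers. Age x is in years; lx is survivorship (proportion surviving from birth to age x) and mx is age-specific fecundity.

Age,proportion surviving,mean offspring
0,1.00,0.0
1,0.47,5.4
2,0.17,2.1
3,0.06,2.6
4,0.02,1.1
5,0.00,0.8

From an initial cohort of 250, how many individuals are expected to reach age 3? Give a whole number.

15

Expected survivors = N0 · l_3 = 250 × 0.06 = 15 → 15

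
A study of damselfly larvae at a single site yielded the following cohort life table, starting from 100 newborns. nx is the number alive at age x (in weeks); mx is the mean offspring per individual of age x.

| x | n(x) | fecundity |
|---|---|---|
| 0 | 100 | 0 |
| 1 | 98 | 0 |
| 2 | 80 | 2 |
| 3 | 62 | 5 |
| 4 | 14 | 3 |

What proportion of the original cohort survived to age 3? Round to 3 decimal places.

0.620

l_3 = n_3/n_0 = 62/100 = 0.62 → 0.620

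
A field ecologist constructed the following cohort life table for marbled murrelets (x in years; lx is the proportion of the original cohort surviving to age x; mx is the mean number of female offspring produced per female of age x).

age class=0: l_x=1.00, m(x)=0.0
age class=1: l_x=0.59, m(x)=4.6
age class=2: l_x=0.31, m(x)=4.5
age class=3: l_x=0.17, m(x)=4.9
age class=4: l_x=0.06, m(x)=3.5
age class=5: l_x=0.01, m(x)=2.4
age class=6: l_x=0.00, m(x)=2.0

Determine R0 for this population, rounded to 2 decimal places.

5.18

lx·mx by age: 0, 2.714, 1.395, 0.833, 0.21, 0.024, 0
R0 = Σ lx·mx = 5.176 → 5.18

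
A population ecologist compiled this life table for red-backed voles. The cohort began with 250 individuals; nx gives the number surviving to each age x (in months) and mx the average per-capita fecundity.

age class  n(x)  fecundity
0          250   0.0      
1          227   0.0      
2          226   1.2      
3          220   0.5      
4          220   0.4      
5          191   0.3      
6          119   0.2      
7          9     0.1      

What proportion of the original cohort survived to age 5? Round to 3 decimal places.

l_5 = n_5/n_0 = 191/250 = 0.764 → 0.764

0.764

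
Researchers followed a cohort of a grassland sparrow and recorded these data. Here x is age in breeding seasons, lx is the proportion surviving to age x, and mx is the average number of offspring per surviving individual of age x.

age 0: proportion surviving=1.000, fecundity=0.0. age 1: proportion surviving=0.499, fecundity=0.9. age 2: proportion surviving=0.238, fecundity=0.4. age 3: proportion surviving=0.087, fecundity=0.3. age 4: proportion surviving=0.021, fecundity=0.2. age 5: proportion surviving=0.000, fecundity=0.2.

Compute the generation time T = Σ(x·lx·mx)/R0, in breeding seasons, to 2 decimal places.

lx·mx: 0, 0.4491, 0.0952, 0.0261, 0.0042, 0 → R0 = 0.5746
x·lx·mx: 0, 0.4491, 0.1904, 0.0783, 0.0168, 0 → Σ = 0.7346
T = 0.7346 / 0.5746 = 1.278455… → 1.28

1.28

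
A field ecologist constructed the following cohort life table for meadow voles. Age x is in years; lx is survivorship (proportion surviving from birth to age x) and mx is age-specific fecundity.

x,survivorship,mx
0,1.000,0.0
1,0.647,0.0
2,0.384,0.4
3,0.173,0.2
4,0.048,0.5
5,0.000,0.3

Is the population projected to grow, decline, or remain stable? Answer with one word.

R0 = Σ lx·mx = 0 + 0 + 0.1536 + 0.0346 + 0.024 + 0 = 0.2122
R0 < 1, so the population is declining.

declining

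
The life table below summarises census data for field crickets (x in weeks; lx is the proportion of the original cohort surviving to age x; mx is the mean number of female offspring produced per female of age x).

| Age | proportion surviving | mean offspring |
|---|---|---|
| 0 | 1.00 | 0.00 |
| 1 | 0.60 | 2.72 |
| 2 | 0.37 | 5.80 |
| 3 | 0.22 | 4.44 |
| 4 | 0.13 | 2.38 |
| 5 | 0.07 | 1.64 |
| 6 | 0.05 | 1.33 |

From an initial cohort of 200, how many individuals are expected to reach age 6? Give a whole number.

Expected survivors = N0 · l_6 = 200 × 0.05 = 10 → 10

10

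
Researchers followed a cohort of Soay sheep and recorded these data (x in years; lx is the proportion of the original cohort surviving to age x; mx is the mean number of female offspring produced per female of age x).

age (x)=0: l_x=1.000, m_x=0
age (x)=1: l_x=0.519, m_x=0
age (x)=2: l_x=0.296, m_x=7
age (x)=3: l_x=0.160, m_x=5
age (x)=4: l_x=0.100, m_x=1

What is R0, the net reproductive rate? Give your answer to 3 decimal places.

lx·mx by age: 0, 0, 2.072, 0.8, 0.1
R0 = Σ lx·mx = 2.972 → 2.972

2.972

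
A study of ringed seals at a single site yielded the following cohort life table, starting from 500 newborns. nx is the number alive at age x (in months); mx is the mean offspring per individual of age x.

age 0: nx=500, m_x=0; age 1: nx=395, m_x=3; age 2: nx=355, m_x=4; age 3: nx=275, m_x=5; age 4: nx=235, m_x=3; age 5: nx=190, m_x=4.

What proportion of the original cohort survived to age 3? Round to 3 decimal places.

l_3 = n_3/n_0 = 275/500 = 0.55 → 0.550

0.550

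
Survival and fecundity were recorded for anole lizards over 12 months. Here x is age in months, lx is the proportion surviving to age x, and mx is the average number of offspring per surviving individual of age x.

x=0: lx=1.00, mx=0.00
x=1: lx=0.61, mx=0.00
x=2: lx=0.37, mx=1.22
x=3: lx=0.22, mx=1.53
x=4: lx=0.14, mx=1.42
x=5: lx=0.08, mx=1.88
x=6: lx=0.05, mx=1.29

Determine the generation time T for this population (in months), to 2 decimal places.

lx·mx: 0, 0, 0.4514, 0.3366, 0.1988, 0.1504, 0.0645 → R0 = 1.2017
x·lx·mx: 0, 0, 0.9028, 1.0098, 0.7952, 0.752, 0.387 → Σ = 3.8468
T = 3.8468 / 1.2017 = 3.201132… → 3.20

3.20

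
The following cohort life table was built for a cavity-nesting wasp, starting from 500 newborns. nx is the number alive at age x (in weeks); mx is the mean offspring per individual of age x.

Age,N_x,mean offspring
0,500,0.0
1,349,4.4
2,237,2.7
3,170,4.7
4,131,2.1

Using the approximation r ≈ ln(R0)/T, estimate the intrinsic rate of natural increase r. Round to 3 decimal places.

lx = nx/n0 = nx/500: 1, 0.698, 0.474, 0.34, 0.262
R0 = Σ lx·mx = 0 + 3.0712 + 1.2798 + 1.598 + 0.5502 = 6.4992
Σ x·lx·mx = 12.6256; T = 12.6256/6.4992 = 1.94264…
r ≈ ln(R0)/T = ln(6.4992)/1.94264… = 0.96347… → 0.963

0.963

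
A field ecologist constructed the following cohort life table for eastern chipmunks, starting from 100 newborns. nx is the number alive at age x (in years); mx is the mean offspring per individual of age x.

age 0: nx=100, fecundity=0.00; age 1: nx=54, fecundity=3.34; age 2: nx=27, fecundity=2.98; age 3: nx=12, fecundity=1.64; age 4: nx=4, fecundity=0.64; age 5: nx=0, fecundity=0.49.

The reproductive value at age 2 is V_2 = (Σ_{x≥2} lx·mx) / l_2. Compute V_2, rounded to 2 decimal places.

lx = nx/n0 = nx/100: 1, 0.54, 0.27, 0.12, 0.04, 0
lx·mx for x ≥ 2: 0.8046, 0.1968, 0.0256, 0 → sum = 1.027
V_2 = 1.027 / l_2 = 1.027 / 0.27 = 3.803704… → 3.80

3.80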